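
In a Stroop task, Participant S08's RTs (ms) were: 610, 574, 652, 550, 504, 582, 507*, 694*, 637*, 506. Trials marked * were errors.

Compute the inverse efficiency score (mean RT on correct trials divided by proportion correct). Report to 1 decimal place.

Correct trials (n=7): 610, 574, 652, 550, 504, 582, 506
Mean correct RT = 3978/7 = 568.2857 ms
Proportion correct = 7/10
IES = 568.2857 / (7/10) = 811.837 ms

811.8 ms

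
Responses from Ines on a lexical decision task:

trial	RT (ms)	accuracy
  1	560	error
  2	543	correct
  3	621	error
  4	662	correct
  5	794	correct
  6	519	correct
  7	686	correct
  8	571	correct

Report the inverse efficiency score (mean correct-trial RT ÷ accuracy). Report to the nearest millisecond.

839 ms

Correct trials (n=6): 543, 662, 794, 519, 686, 571
Mean correct RT = 3775/6 = 629.1667 ms
Proportion correct = 6/8
IES = 629.1667 / (6/8) = 838.889 ms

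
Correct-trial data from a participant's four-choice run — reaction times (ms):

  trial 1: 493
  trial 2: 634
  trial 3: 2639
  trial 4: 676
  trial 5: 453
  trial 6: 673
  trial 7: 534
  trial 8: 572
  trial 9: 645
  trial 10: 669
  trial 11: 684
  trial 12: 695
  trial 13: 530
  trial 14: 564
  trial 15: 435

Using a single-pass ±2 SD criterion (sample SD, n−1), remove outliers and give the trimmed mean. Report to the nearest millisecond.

n = 15, ΣRT = 10896, M = 726.400
Σ(x−M)² = 4024613.60; s = √(4024613.60/14) = 536.165
Cutoffs: 726.400 ± 2·536.165 → [-345.9, 1798.7]
Outside: 2639 → excluded.
Retained (n=14): Σ = 8257, mean = 8257/14 = 589.786

590 ms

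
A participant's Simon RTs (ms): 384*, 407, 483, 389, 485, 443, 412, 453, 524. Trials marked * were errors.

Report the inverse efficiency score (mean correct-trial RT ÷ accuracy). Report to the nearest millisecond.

Correct trials (n=8): 407, 483, 389, 485, 443, 412, 453, 524
Mean correct RT = 3596/8 = 449.5000 ms
Proportion correct = 8/9
IES = 449.5000 / (8/9) = 505.688 ms

506 ms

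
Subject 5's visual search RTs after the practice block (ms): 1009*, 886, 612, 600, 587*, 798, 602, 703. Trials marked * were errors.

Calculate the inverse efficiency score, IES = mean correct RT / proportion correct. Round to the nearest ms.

Correct trials (n=6): 886, 612, 600, 798, 602, 703
Mean correct RT = 4201/6 = 700.1667 ms
Proportion correct = 6/8
IES = 700.1667 / (6/8) = 933.556 ms

934 ms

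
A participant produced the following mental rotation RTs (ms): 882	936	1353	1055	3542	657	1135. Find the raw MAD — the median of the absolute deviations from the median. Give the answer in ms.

173 ms

Sorted: 657, 882, 936, 1055, 1135, 1353, 3542 → median = 1055
|x − 1055|: 173, 119, 298, 0, 2487, 398, 80
Sorted deviations: 0, 80, 119, 173, 298, 398, 2487 → MAD = 173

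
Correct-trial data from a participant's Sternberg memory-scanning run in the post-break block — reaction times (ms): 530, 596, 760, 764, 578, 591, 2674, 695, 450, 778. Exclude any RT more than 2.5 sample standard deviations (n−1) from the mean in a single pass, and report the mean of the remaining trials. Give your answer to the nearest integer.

638 ms

n = 10, ΣRT = 8416, M = 841.600
Σ(x−M)² = 3838956.40; s = √(3838956.40/9) = 653.108
Cutoffs: 841.600 ± 2.5·653.108 → [-791.2, 2474.4]
Outside: 2674 → excluded.
Retained (n=9): Σ = 5742, mean = 5742/9 = 638.000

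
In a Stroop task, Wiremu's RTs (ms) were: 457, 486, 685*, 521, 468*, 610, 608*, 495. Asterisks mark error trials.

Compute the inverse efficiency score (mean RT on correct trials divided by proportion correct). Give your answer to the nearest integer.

Correct trials (n=5): 457, 486, 521, 610, 495
Mean correct RT = 2569/5 = 513.8000 ms
Proportion correct = 5/8
IES = 513.8000 / (5/8) = 822.080 ms

822 ms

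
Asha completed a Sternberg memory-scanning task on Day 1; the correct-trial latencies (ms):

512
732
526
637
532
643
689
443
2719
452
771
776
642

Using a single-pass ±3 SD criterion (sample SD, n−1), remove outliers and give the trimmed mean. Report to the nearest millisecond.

n = 13, ΣRT = 10074, M = 774.923
Σ(x−M)² = 4247326.92; s = √(4247326.92/12) = 594.932
Cutoffs: 774.923 ± 3·594.932 → [-1009.9, 2559.7]
Outside: 2719 → excluded.
Retained (n=12): Σ = 7355, mean = 7355/12 = 612.917

613 ms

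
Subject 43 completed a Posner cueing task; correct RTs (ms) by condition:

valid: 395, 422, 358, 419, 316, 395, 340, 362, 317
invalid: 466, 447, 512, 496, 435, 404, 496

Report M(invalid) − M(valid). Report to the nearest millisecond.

M(valid) = 3324/9 = 369.333
M(invalid) = 3256/7 = 465.143
Difference = 465.143 − 369.333 = 95.810 ms

96 ms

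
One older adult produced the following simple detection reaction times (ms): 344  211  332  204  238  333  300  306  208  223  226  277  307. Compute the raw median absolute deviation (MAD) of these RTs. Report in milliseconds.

Sorted: 204, 208, 211, 223, 226, 238, 277, 300, 306, 307, 332, 333, 344 → median = 277
|x − 277|: 67, 66, 55, 73, 39, 56, 23, 29, 69, 54, 51, 0, 30
Sorted deviations: 0, 23, 29, 30, 39, 51, 54, 55, 56, 66, 67, 69, 73 → MAD = 54

54 ms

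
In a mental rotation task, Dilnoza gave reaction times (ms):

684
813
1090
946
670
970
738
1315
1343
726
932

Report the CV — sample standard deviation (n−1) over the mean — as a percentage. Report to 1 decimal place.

n = 11, Σ = 10227, M = 929.7273
Σ(x−M)² = 566538.182; s = √(566538.182/10) = 238.0206
CV = 238.0206 / 929.7273 = 0.25601 = 25.601%

25.6%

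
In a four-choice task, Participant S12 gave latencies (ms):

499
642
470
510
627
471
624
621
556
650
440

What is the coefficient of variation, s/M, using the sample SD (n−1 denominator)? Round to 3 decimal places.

0.144

n = 11, Σ = 6110, M = 555.4545
Σ(x−M)² = 63560.727; s = √(63560.727/10) = 79.7250
CV = 79.7250 / 555.4545 = 0.14353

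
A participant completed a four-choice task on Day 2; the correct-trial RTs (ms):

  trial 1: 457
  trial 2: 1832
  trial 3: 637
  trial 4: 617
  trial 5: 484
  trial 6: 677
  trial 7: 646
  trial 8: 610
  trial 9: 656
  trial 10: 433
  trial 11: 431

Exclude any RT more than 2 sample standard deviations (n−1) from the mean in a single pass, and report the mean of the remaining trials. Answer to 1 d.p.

564.8 ms

n = 11, ΣRT = 7480, M = 680.000
Σ(x−M)² = 1550718.00; s = √(1550718.00/10) = 393.792
Cutoffs: 680.000 ± 2·393.792 → [-107.6, 1467.6]
Outside: 1832 → excluded.
Retained (n=10): Σ = 5648, mean = 5648/10 = 564.800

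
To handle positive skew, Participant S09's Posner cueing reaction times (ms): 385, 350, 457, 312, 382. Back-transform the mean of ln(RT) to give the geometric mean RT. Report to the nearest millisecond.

374 ms

ln(RT): 5.9532, 5.8579, 6.1247, 5.7430, 5.9454
Mean ln(RT) = 29.6243/5 = 5.92486
Geometric mean = exp(5.92486) = 374.22 ms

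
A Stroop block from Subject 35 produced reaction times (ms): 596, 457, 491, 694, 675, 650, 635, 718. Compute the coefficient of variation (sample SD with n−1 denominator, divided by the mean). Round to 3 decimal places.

0.154

n = 8, Σ = 4916, M = 614.5000
Σ(x−M)² = 62774.000; s = √(62774.000/7) = 94.6980
CV = 94.6980 / 614.5000 = 0.15411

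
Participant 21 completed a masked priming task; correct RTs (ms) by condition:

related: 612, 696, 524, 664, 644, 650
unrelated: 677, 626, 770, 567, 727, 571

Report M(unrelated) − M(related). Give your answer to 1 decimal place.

M(related) = 3790/6 = 631.667
M(unrelated) = 3938/6 = 656.333
Difference = 656.333 − 631.667 = 24.667 ms

24.7 ms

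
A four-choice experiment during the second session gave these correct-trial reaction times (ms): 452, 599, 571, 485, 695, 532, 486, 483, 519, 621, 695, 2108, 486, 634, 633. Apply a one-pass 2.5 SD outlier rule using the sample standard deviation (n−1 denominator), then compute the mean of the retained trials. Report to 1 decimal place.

n = 15, ΣRT = 9999, M = 666.600
Σ(x−M)² = 2315103.60; s = √(2315103.60/14) = 406.650
Cutoffs: 666.600 ± 2.5·406.650 → [-350.0, 1683.2]
Outside: 2108 → excluded.
Retained (n=14): Σ = 7891, mean = 7891/14 = 563.643

563.6 ms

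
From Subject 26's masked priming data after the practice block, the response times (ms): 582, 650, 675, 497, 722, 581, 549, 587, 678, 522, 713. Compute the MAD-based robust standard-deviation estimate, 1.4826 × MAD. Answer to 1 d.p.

Sorted: 497, 522, 549, 581, 582, 587, 650, 675, 678, 713, 722 → median = 587
|x − 587| sorted: 0, 5, 6, 38, 63, 65, 88, 90, 91, 126, 135 → MAD = 65
Robust SD ≈ 1.4826 × 65 = 96.369

96.4 ms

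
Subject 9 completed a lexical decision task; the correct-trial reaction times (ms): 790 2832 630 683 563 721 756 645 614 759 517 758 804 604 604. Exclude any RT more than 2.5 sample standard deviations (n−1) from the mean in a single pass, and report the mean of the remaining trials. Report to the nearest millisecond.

675 ms

n = 15, ΣRT = 12280, M = 818.667
Σ(x−M)² = 4449835.33; s = √(4449835.33/14) = 563.778
Cutoffs: 818.667 ± 2.5·563.778 → [-590.8, 2228.1]
Outside: 2832 → excluded.
Retained (n=14): Σ = 9448, mean = 9448/14 = 674.857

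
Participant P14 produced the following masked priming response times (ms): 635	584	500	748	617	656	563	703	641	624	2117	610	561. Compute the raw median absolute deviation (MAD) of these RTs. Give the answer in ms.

Sorted: 500, 561, 563, 584, 610, 617, 624, 635, 641, 656, 703, 748, 2117 → median = 624
|x − 624|: 11, 40, 124, 124, 7, 32, 61, 79, 17, 0, 1493, 14, 63
Sorted deviations: 0, 7, 11, 14, 17, 32, 40, 61, 63, 79, 124, 124, 1493 → MAD = 40

40 ms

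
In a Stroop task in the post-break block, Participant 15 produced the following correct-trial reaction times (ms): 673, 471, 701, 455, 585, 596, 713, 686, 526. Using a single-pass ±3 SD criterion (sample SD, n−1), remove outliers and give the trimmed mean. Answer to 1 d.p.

600.7 ms

n = 9, ΣRT = 5406, M = 600.667
Σ(x−M)² = 79074.00; s = √(79074.00/8) = 99.420
Cutoffs: 600.667 ± 3·99.420 → [302.4, 898.9]
No RTs fall outside the cutoffs; all 9 retained. Mean = 5406/9 = 600.667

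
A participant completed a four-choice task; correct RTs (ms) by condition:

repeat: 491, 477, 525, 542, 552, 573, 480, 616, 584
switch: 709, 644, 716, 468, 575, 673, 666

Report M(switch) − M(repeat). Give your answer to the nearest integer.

M(repeat) = 4840/9 = 537.778
M(switch) = 4451/7 = 635.857
Difference = 635.857 − 537.778 = 98.079 ms

98 ms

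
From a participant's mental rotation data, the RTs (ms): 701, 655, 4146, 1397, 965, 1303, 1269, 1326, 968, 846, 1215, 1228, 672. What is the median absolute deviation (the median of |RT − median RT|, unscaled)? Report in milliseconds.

Sorted: 655, 672, 701, 846, 965, 968, 1215, 1228, 1269, 1303, 1326, 1397, 4146 → median = 1215
|x − 1215|: 514, 560, 2931, 182, 250, 88, 54, 111, 247, 369, 0, 13, 543
Sorted deviations: 0, 13, 54, 88, 111, 182, 247, 250, 369, 514, 543, 560, 2931 → MAD = 247

247 ms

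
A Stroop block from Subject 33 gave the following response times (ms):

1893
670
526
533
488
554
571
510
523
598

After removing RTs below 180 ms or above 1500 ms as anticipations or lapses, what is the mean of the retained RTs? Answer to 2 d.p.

552.56 ms

Excluded: 1893
Retained (n=9): Σ = 4973
Mean = 4973/9 = 552.5556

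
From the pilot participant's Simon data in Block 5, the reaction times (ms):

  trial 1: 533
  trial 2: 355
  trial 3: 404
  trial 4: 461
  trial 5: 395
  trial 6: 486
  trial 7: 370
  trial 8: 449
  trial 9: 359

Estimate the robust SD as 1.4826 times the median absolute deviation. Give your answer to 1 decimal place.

Sorted: 355, 359, 370, 395, 404, 449, 461, 486, 533 → median = 404
|x − 404| sorted: 0, 9, 34, 45, 45, 49, 57, 82, 129 → MAD = 45
Robust SD ≈ 1.4826 × 45 = 66.717

66.7 ms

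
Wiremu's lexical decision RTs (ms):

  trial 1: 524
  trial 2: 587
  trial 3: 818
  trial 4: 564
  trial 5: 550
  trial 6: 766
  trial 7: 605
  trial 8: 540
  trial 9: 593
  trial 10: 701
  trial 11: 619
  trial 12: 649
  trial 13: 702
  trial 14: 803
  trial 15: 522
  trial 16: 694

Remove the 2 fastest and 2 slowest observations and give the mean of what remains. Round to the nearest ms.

Sorted: 522, 524, 540, 550, 564, 587, 593, 605, 619, 649, 694, 701, 702, 766, 803, 818
Drop lowest 2 (522, 524) and highest 2 (803, 818)
Remaining (n=12): Σ = 7570, mean = 7570/12 = 630.833

631 ms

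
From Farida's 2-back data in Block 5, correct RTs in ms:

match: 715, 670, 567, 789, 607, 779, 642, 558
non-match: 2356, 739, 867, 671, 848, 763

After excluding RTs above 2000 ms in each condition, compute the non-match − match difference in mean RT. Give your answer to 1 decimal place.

111.7 ms

non-match: exclude 2356
M(match) = 5327/8 = 665.875
M(non-match) = 3888/5 = 777.600
Difference = 777.600 − 665.875 = 111.725 ms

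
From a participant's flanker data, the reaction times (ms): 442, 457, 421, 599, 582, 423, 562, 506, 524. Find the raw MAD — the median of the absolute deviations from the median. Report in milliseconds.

64 ms

Sorted: 421, 423, 442, 457, 506, 524, 562, 582, 599 → median = 506
|x − 506|: 64, 49, 85, 93, 76, 83, 56, 0, 18
Sorted deviations: 0, 18, 49, 56, 64, 76, 83, 85, 93 → MAD = 64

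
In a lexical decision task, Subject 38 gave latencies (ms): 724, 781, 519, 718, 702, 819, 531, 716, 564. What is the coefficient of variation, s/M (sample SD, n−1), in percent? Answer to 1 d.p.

16.2%

n = 9, Σ = 6074, M = 674.8889
Σ(x−M)² = 96024.889; s = √(96024.889/8) = 109.5587
CV = 109.5587 / 674.8889 = 0.16234 = 16.234%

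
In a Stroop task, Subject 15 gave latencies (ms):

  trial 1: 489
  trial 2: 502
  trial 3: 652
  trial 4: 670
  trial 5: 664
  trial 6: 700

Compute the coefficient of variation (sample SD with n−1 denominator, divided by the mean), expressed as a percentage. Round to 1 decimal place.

15.1%

n = 6, Σ = 3677, M = 612.8333
Σ(x−M)² = 42636.833; s = √(42636.833/5) = 92.3437
CV = 92.3437 / 612.8333 = 0.15068 = 15.068%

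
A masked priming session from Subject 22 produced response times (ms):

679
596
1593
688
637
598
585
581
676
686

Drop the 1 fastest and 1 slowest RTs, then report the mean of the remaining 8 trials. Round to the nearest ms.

Sorted: 581, 585, 596, 598, 637, 676, 679, 686, 688, 1593
Drop lowest 1 (581) and highest 1 (1593)
Remaining (n=8): Σ = 5145, mean = 5145/8 = 643.125

643 ms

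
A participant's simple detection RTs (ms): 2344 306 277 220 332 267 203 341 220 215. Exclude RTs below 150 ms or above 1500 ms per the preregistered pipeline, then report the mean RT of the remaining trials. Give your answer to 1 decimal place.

264.6 ms

Excluded: 2344
Retained (n=9): Σ = 2381
Mean = 2381/9 = 264.5556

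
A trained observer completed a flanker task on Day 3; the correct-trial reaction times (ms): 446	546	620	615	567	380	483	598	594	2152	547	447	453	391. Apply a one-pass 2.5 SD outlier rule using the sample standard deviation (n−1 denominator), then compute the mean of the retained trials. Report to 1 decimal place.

n = 14, ΣRT = 8839, M = 631.357
Σ(x−M)² = 2576921.21; s = √(2576921.21/13) = 445.224
Cutoffs: 631.357 ± 2.5·445.224 → [-481.7, 1744.4]
Outside: 2152 → excluded.
Retained (n=13): Σ = 6687, mean = 6687/13 = 514.385

514.4 ms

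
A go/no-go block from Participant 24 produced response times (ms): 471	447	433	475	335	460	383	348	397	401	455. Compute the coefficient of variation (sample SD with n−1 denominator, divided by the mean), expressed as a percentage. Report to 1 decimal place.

11.7%

n = 11, Σ = 4605, M = 418.6364
Σ(x−M)² = 23996.545; s = √(23996.545/10) = 48.9863
CV = 48.9863 / 418.6364 = 0.11701 = 11.701%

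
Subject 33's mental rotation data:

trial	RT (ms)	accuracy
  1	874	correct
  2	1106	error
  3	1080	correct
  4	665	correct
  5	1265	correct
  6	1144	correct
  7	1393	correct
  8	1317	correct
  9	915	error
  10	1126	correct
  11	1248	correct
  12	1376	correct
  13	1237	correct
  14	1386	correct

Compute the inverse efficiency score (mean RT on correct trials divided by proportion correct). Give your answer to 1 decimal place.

Correct trials (n=12): 874, 1080, 665, 1265, 1144, 1393, 1317, 1126, 1248, 1376, 1237, 1386
Mean correct RT = 14111/12 = 1175.9167 ms
Proportion correct = 12/14
IES = 1175.9167 / (12/14) = 1371.903 ms

1371.9 ms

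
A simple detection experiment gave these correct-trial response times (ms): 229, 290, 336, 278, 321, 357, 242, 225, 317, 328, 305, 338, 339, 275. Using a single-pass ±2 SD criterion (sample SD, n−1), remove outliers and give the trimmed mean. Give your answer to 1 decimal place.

n = 14, ΣRT = 4180, M = 298.571
Σ(x−M)² = 24259.43; s = √(24259.43/13) = 43.198
Cutoffs: 298.571 ± 2·43.198 → [212.2, 385.0]
No RTs fall outside the cutoffs; all 14 retained. Mean = 4180/14 = 298.571

298.6 ms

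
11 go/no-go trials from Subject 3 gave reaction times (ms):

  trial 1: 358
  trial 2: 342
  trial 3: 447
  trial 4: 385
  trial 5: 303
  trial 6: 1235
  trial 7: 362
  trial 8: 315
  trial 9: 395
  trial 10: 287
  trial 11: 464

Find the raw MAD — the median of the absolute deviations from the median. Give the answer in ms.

Sorted: 287, 303, 315, 342, 358, 362, 385, 395, 447, 464, 1235 → median = 362
|x − 362|: 4, 20, 85, 23, 59, 873, 0, 47, 33, 75, 102
Sorted deviations: 0, 4, 20, 23, 33, 47, 59, 75, 85, 102, 873 → MAD = 47

47 ms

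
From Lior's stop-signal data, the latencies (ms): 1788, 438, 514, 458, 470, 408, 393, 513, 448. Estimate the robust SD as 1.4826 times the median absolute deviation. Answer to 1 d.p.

Sorted: 393, 408, 438, 448, 458, 470, 513, 514, 1788 → median = 458
|x − 458| sorted: 0, 10, 12, 20, 50, 55, 56, 65, 1330 → MAD = 50
Robust SD ≈ 1.4826 × 50 = 74.130

74.1 ms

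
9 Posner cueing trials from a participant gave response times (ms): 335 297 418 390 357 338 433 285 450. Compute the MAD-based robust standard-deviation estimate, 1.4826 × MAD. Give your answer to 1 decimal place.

Sorted: 285, 297, 335, 338, 357, 390, 418, 433, 450 → median = 357
|x − 357| sorted: 0, 19, 22, 33, 60, 61, 72, 76, 93 → MAD = 60
Robust SD ≈ 1.4826 × 60 = 88.956

89.0 ms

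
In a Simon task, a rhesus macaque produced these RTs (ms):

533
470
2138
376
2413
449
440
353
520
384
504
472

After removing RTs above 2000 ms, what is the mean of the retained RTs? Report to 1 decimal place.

450.1 ms

Excluded: 2138, 2413
Retained (n=10): Σ = 4501
Mean = 4501/10 = 450.1000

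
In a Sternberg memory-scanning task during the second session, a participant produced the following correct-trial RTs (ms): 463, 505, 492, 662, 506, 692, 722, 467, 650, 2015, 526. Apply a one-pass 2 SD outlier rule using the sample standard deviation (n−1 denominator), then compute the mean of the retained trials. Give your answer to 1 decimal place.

568.5 ms

n = 11, ΣRT = 7700, M = 700.000
Σ(x−M)² = 1993376.00; s = √(1993376.00/10) = 446.472
Cutoffs: 700.000 ± 2·446.472 → [-192.9, 1592.9]
Outside: 2015 → excluded.
Retained (n=10): Σ = 5685, mean = 5685/10 = 568.500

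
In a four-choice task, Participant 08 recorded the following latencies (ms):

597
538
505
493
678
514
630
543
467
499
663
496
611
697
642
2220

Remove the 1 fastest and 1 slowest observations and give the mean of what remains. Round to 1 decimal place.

Sorted: 467, 493, 496, 499, 505, 514, 538, 543, 597, 611, 630, 642, 663, 678, 697, 2220
Drop lowest 1 (467) and highest 1 (2220)
Remaining (n=14): Σ = 8106, mean = 8106/14 = 579.000

579.0 ms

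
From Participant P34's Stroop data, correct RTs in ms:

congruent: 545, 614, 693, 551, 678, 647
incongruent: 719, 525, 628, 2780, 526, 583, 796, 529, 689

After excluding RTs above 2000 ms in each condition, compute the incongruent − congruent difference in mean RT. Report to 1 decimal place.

3.0 ms

incongruent: exclude 2780
M(congruent) = 3728/6 = 621.333
M(incongruent) = 4995/8 = 624.375
Difference = 624.375 − 621.333 = 3.042 ms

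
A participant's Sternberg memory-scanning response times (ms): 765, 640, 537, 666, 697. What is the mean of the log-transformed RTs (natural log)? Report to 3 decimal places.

6.487

ln(RT): 6.6399, 6.4615, 6.2860, 6.5013, 6.5468
Σ ln(RT) = 32.4354
Mean = 32.4354/5 = 6.48708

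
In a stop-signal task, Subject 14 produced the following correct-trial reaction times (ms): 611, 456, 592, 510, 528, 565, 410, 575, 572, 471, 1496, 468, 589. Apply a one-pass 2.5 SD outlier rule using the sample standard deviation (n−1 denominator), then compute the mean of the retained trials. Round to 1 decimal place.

528.9 ms

n = 13, ΣRT = 7843, M = 603.308
Σ(x−M)² = 909798.77; s = √(909798.77/12) = 275.348
Cutoffs: 603.308 ± 2.5·275.348 → [-85.1, 1291.7]
Outside: 1496 → excluded.
Retained (n=12): Σ = 6347, mean = 6347/12 = 528.917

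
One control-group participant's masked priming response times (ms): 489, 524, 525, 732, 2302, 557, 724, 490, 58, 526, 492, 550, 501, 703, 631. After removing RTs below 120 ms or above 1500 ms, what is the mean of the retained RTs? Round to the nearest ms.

Excluded: 58, 2302
Retained (n=13): Σ = 7444
Mean = 7444/13 = 572.6154

573 ms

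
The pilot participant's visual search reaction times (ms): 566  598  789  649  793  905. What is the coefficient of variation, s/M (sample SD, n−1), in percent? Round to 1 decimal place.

n = 6, Σ = 4300, M = 716.6667
Σ(x−M)² = 87889.333; s = √(87889.333/5) = 132.5815
CV = 132.5815 / 716.6667 = 0.18500 = 18.500%

18.5%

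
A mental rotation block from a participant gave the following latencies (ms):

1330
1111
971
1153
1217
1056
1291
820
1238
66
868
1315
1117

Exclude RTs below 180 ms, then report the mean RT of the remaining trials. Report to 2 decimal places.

Excluded: 66
Retained (n=12): Σ = 13487
Mean = 13487/12 = 1123.9167

1123.92 ms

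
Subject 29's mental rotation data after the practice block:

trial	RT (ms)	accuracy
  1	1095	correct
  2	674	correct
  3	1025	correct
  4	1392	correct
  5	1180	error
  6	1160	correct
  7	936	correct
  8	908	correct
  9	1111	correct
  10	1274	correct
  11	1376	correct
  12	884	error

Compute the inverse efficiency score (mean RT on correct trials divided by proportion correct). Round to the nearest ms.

Correct trials (n=10): 1095, 674, 1025, 1392, 1160, 936, 908, 1111, 1274, 1376
Mean correct RT = 10951/10 = 1095.1000 ms
Proportion correct = 10/12
IES = 1095.1000 / (10/12) = 1314.120 ms

1314 ms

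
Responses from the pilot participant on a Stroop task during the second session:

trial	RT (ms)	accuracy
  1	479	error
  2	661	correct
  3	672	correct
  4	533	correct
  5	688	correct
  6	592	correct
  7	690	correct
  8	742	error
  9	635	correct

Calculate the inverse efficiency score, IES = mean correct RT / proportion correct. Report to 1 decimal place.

821.2 ms

Correct trials (n=7): 661, 672, 533, 688, 592, 690, 635
Mean correct RT = 4471/7 = 638.7143 ms
Proportion correct = 7/9
IES = 638.7143 / (7/9) = 821.204 ms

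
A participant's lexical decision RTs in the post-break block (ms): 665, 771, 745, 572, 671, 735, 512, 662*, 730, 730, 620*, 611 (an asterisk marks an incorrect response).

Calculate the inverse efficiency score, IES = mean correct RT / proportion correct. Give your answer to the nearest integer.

Correct trials (n=10): 665, 771, 745, 572, 671, 735, 512, 730, 730, 611
Mean correct RT = 6742/10 = 674.2000 ms
Proportion correct = 10/12
IES = 674.2000 / (10/12) = 809.040 ms

809 ms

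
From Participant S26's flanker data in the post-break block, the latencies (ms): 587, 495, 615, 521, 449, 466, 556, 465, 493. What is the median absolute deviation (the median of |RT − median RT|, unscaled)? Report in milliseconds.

Sorted: 449, 465, 466, 493, 495, 521, 556, 587, 615 → median = 495
|x − 495|: 92, 0, 120, 26, 46, 29, 61, 30, 2
Sorted deviations: 0, 2, 26, 29, 30, 46, 61, 92, 120 → MAD = 30

30 ms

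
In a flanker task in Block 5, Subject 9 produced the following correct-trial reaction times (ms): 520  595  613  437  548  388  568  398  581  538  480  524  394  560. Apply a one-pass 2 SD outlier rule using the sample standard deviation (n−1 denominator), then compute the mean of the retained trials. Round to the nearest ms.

510 ms

n = 14, ΣRT = 7144, M = 510.286
Σ(x−M)² = 78374.86; s = √(78374.86/13) = 77.646
Cutoffs: 510.286 ± 2·77.646 → [355.0, 665.6]
No RTs fall outside the cutoffs; all 14 retained. Mean = 7144/14 = 510.286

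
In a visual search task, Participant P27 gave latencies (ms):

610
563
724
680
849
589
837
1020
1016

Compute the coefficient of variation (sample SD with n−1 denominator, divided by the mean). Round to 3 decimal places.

0.229

n = 9, Σ = 6888, M = 765.3333
Σ(x−M)² = 244976.000; s = √(244976.000/8) = 174.9914
CV = 174.9914 / 765.3333 = 0.22865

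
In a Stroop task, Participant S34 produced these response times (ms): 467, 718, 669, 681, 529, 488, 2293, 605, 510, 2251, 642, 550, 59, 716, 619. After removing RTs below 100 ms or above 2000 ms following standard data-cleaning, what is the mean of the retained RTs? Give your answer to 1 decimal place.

Excluded: 59, 2251, 2293
Retained (n=12): Σ = 7194
Mean = 7194/12 = 599.5000

599.5 ms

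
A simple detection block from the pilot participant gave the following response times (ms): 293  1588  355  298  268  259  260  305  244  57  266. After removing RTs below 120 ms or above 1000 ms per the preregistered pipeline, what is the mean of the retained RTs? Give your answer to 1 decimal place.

Excluded: 57, 1588
Retained (n=9): Σ = 2548
Mean = 2548/9 = 283.1111

283.1 ms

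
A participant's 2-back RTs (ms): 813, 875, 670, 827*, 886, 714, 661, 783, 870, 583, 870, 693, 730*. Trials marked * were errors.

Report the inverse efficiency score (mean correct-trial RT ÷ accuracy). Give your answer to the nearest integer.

904 ms

Correct trials (n=11): 813, 875, 670, 886, 714, 661, 783, 870, 583, 870, 693
Mean correct RT = 8418/11 = 765.2727 ms
Proportion correct = 11/13
IES = 765.2727 / (11/13) = 904.413 ms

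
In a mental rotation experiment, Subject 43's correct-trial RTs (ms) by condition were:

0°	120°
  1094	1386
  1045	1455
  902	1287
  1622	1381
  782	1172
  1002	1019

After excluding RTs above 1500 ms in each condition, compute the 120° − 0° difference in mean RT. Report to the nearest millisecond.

0°: exclude 1622
M(0°) = 4825/5 = 965.000
M(120°) = 7700/6 = 1283.333
Difference = 1283.333 − 965.000 = 318.333 ms

318 ms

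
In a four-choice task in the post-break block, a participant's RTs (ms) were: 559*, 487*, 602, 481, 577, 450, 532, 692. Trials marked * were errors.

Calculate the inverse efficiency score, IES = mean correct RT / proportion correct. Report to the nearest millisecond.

Correct trials (n=6): 602, 481, 577, 450, 532, 692
Mean correct RT = 3334/6 = 555.6667 ms
Proportion correct = 6/8
IES = 555.6667 / (6/8) = 740.889 ms

741 ms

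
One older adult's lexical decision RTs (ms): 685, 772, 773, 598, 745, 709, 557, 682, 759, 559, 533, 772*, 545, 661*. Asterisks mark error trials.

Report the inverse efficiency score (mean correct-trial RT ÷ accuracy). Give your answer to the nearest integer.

770 ms

Correct trials (n=12): 685, 772, 773, 598, 745, 709, 557, 682, 759, 559, 533, 545
Mean correct RT = 7917/12 = 659.7500 ms
Proportion correct = 12/14
IES = 659.7500 / (12/14) = 769.708 ms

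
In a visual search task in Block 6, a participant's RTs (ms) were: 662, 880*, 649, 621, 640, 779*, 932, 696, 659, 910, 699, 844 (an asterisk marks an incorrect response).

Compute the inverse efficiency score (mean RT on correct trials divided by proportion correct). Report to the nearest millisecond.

Correct trials (n=10): 662, 649, 621, 640, 932, 696, 659, 910, 699, 844
Mean correct RT = 7312/10 = 731.2000 ms
Proportion correct = 10/12
IES = 731.2000 / (10/12) = 877.440 ms

877 ms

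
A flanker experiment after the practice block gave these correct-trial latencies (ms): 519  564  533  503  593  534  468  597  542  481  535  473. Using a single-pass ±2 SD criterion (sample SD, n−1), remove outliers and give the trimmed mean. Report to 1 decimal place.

528.5 ms

n = 12, ΣRT = 6342, M = 528.500
Σ(x−M)² = 20125.00; s = √(20125.00/11) = 42.773
Cutoffs: 528.500 ± 2·42.773 → [443.0, 614.0]
No RTs fall outside the cutoffs; all 12 retained. Mean = 6342/12 = 528.500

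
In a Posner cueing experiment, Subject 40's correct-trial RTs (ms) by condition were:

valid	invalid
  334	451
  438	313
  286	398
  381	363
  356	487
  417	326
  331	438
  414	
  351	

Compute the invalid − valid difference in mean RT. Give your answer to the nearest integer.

29 ms

M(valid) = 3308/9 = 367.556
M(invalid) = 2776/7 = 396.571
Difference = 396.571 − 367.556 = 29.016 ms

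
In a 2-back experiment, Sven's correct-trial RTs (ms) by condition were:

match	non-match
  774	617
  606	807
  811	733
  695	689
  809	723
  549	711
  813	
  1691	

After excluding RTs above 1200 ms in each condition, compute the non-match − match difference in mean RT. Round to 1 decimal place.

match: exclude 1691
M(match) = 5057/7 = 722.429
M(non-match) = 4280/6 = 713.333
Difference = 713.333 − 722.429 = -9.095 ms

-9.1 ms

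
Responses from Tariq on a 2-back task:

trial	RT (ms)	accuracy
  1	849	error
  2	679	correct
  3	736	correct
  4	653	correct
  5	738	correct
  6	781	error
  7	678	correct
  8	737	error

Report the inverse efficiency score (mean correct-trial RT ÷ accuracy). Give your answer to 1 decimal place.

Correct trials (n=5): 679, 736, 653, 738, 678
Mean correct RT = 3484/5 = 696.8000 ms
Proportion correct = 5/8
IES = 696.8000 / (5/8) = 1114.880 ms

1114.9 ms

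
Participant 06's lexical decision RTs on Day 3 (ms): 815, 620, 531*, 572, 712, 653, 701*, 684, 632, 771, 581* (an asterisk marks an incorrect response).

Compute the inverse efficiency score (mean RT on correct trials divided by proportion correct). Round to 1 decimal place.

Correct trials (n=8): 815, 620, 572, 712, 653, 684, 632, 771
Mean correct RT = 5459/8 = 682.3750 ms
Proportion correct = 8/11
IES = 682.3750 / (8/11) = 938.266 ms

938.3 ms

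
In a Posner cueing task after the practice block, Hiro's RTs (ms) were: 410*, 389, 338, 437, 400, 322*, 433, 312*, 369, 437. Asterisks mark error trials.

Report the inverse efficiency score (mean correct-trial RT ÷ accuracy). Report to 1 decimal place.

572.0 ms

Correct trials (n=7): 389, 338, 437, 400, 433, 369, 437
Mean correct RT = 2803/7 = 400.4286 ms
Proportion correct = 7/10
IES = 400.4286 / (7/10) = 572.041 ms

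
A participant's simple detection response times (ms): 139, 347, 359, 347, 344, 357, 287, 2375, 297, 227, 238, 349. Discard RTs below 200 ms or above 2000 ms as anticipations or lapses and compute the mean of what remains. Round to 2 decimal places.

Excluded: 139, 2375
Retained (n=10): Σ = 3152
Mean = 3152/10 = 315.2000

315.20 ms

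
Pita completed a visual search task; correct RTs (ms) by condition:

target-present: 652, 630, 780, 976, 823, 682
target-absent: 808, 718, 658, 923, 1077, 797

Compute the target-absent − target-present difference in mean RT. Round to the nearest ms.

73 ms

M(target-present) = 4543/6 = 757.167
M(target-absent) = 4981/6 = 830.167
Difference = 830.167 − 757.167 = 73.000 ms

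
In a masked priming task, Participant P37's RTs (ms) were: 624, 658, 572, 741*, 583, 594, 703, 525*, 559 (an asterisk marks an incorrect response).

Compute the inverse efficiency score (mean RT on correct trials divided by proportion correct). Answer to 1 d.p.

Correct trials (n=7): 624, 658, 572, 583, 594, 703, 559
Mean correct RT = 4293/7 = 613.2857 ms
Proportion correct = 7/9
IES = 613.2857 / (7/9) = 788.510 ms

788.5 ms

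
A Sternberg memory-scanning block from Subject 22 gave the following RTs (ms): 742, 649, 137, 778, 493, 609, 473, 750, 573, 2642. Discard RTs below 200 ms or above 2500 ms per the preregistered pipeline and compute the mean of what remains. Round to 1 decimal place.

633.4 ms

Excluded: 137, 2642
Retained (n=8): Σ = 5067
Mean = 5067/8 = 633.3750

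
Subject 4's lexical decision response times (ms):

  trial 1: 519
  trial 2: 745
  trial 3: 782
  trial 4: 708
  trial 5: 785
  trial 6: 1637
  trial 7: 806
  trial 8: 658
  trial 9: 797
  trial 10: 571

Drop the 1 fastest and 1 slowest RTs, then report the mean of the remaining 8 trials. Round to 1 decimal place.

Sorted: 519, 571, 658, 708, 745, 782, 785, 797, 806, 1637
Drop lowest 1 (519) and highest 1 (1637)
Remaining (n=8): Σ = 5852, mean = 5852/8 = 731.500

731.5 ms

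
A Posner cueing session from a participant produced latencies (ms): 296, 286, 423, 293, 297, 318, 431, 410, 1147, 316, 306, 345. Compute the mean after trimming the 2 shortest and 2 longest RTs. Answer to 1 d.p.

338.9 ms

Sorted: 286, 293, 296, 297, 306, 316, 318, 345, 410, 423, 431, 1147
Drop lowest 2 (286, 293) and highest 2 (431, 1147)
Remaining (n=8): Σ = 2711, mean = 2711/8 = 338.875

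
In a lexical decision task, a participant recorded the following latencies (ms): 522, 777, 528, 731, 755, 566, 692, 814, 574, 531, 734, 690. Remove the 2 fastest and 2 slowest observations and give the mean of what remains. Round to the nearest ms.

Sorted: 522, 528, 531, 566, 574, 690, 692, 731, 734, 755, 777, 814
Drop lowest 2 (522, 528) and highest 2 (777, 814)
Remaining (n=8): Σ = 5273, mean = 5273/8 = 659.125

659 ms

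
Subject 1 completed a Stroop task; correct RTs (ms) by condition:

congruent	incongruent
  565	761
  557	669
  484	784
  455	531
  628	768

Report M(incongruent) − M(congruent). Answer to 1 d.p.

164.8 ms

M(congruent) = 2689/5 = 537.800
M(incongruent) = 3513/5 = 702.600
Difference = 702.600 − 537.800 = 164.800 ms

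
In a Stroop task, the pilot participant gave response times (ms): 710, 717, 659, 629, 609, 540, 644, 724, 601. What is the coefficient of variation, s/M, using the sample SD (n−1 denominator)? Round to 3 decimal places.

0.095

n = 9, Σ = 5833, M = 648.1111
Σ(x−M)² = 30272.889; s = √(30272.889/8) = 61.5151
CV = 61.5151 / 648.1111 = 0.09491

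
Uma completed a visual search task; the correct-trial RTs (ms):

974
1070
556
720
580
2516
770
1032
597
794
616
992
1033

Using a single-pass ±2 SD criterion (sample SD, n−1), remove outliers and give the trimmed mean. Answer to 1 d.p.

n = 13, ΣRT = 12250, M = 942.308
Σ(x−M)² = 3119876.77; s = √(3119876.77/12) = 509.892
Cutoffs: 942.308 ± 2·509.892 → [-77.5, 1962.1]
Outside: 2516 → excluded.
Retained (n=12): Σ = 9734, mean = 9734/12 = 811.167

811.2 ms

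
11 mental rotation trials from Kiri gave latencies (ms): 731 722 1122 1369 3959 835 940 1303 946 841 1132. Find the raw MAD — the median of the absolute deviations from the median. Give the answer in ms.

Sorted: 722, 731, 835, 841, 940, 946, 1122, 1132, 1303, 1369, 3959 → median = 946
|x − 946|: 215, 224, 176, 423, 3013, 111, 6, 357, 0, 105, 186
Sorted deviations: 0, 6, 105, 111, 176, 186, 215, 224, 357, 423, 3013 → MAD = 186

186 ms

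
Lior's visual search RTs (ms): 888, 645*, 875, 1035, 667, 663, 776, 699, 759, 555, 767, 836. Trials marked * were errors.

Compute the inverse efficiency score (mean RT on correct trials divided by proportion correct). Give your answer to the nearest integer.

Correct trials (n=11): 888, 875, 1035, 667, 663, 776, 699, 759, 555, 767, 836
Mean correct RT = 8520/11 = 774.5455 ms
Proportion correct = 11/12
IES = 774.5455 / (11/12) = 844.959 ms

845 ms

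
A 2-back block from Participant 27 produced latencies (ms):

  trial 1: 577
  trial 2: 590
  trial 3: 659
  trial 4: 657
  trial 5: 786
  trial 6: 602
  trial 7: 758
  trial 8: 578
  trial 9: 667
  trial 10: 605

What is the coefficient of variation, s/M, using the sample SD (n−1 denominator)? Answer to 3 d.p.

n = 10, Σ = 6479, M = 647.9000
Σ(x−M)² = 48976.900; s = √(48976.900/9) = 73.7691
CV = 73.7691 / 647.9000 = 0.11386

0.114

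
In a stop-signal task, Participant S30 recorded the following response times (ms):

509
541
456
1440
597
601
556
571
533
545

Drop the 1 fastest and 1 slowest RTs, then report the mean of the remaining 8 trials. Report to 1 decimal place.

556.6 ms

Sorted: 456, 509, 533, 541, 545, 556, 571, 597, 601, 1440
Drop lowest 1 (456) and highest 1 (1440)
Remaining (n=8): Σ = 4453, mean = 4453/8 = 556.625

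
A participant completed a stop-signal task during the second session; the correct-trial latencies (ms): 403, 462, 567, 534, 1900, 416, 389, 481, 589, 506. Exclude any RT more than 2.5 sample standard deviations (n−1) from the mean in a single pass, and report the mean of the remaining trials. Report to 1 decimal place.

483.0 ms

n = 10, ΣRT = 6247, M = 624.700
Σ(x−M)² = 1848692.10; s = √(1848692.10/9) = 453.222
Cutoffs: 624.700 ± 2.5·453.222 → [-508.4, 1757.8]
Outside: 1900 → excluded.
Retained (n=9): Σ = 4347, mean = 4347/9 = 483.000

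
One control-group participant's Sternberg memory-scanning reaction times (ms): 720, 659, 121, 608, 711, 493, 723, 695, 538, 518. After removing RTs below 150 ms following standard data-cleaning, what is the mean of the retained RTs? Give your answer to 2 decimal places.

Excluded: 121
Retained (n=9): Σ = 5665
Mean = 5665/9 = 629.4444

629.44 ms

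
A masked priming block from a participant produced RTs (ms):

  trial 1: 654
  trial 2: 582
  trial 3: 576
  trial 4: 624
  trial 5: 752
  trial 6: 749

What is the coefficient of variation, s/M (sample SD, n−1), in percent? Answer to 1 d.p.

12.0%

n = 6, Σ = 3937, M = 656.1667
Σ(x−M)² = 30768.833; s = √(30768.833/5) = 78.4459
CV = 78.4459 / 656.1667 = 0.11955 = 11.955%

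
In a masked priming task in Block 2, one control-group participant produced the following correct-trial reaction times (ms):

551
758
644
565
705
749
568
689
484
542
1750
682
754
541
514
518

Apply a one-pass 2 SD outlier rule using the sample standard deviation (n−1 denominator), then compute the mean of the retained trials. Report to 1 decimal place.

n = 16, ΣRT = 11014, M = 688.375
Σ(x−M)² = 1335095.75; s = √(1335095.75/15) = 298.339
Cutoffs: 688.375 ± 2·298.339 → [91.7, 1285.1]
Outside: 1750 → excluded.
Retained (n=15): Σ = 9264, mean = 9264/15 = 617.600

617.6 ms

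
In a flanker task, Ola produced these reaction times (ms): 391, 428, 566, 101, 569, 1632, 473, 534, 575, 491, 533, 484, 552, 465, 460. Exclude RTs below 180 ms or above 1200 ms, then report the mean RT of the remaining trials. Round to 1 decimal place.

501.6 ms

Excluded: 101, 1632
Retained (n=13): Σ = 6521
Mean = 6521/13 = 501.6154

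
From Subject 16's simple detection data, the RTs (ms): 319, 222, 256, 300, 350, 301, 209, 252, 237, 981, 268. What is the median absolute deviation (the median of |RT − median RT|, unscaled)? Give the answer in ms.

Sorted: 209, 222, 237, 252, 256, 268, 300, 301, 319, 350, 981 → median = 268
|x − 268|: 51, 46, 12, 32, 82, 33, 59, 16, 31, 713, 0
Sorted deviations: 0, 12, 16, 31, 32, 33, 46, 51, 59, 82, 713 → MAD = 33

33 ms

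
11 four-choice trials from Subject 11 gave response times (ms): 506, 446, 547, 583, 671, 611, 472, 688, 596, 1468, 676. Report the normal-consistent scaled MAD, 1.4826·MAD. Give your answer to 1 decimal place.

118.6 ms

Sorted: 446, 472, 506, 547, 583, 596, 611, 671, 676, 688, 1468 → median = 596
|x − 596| sorted: 0, 13, 15, 49, 75, 80, 90, 92, 124, 150, 872 → MAD = 80
Robust SD ≈ 1.4826 × 80 = 118.608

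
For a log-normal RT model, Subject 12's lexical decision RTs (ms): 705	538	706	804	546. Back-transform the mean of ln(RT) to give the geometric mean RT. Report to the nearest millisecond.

652 ms

ln(RT): 6.5582, 6.2879, 6.5596, 6.6896, 6.3026
Mean ln(RT) = 32.3979/5 = 6.47958
Geometric mean = exp(6.47958) = 651.70 ms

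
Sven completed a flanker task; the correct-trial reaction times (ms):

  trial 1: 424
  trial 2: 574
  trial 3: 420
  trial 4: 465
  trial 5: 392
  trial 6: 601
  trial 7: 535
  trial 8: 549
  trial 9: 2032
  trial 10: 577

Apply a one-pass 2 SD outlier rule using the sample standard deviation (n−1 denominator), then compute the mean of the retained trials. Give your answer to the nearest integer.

n = 10, ΣRT = 6569, M = 656.900
Σ(x−M)² = 2151144.90; s = √(2151144.90/9) = 488.893
Cutoffs: 656.900 ± 2·488.893 → [-320.9, 1634.7]
Outside: 2032 → excluded.
Retained (n=9): Σ = 4537, mean = 4537/9 = 504.111

504 ms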